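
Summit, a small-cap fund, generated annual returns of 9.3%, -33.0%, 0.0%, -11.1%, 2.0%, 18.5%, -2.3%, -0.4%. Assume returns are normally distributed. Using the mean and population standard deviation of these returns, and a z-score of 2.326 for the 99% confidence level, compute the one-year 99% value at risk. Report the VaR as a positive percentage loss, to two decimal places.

r̄ = (9.3 − 33 + 0 − 11.1 + 2 + 18.5 − 2.3 − 0.4) / 8 = -17.00 / 8 = -2.1250%
Σ(r − r̄)² = (9.3 − (-2.1250))² + (-33 − (-2.1250))² + … = 1614.2750
σ = √[1614.2750 / 8] = 14.2051%
VaR = −(r̄ − z·σ) = −(-2.1250 − 2.326 × 14.2051) = −(-35.1661) = 35.1661%

35.17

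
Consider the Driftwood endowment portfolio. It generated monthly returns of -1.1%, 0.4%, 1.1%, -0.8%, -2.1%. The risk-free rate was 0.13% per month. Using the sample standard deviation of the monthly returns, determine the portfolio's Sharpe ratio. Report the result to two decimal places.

r̄ = (-1.1 + 0.4 + 1.1 − 0.8 − 2.1) / 5 = -2.50 / 5 = -0.5000%
Sample std dev = √[6.3800 / 4] = 1.2629%
Sharpe = (r̄ − rf) / σ = (-0.5000 − 0.13) / 1.2629 = -0.6300 / 1.2629 = -0.4989

-0.50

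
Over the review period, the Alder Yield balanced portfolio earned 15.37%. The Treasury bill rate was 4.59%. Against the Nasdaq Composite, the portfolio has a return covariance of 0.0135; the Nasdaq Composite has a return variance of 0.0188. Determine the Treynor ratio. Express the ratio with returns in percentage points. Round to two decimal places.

15.01

β = Cov / Var = 0.0135 / 0.0188 = 0.7181
Treynor = (Rp − Rf) / β = (15.37% − 4.59%) / 0.7181 = 10.78 / 0.7181 = 15.0118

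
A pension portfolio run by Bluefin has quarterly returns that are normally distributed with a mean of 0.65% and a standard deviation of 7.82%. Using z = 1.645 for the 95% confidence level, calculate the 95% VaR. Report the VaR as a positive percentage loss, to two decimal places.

VaR (as % loss) = −(μ − z·σ) = −(0.65% − 1.645 × 7.82%) = −(-12.2139%) = 12.2139%

12.21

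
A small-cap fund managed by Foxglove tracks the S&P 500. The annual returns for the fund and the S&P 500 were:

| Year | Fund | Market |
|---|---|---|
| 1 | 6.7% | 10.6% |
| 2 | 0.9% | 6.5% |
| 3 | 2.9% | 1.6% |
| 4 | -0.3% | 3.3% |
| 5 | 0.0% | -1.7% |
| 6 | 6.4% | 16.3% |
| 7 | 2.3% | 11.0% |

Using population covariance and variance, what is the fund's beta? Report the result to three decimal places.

r̄p = 2.7000%,  r̄m = 6.8000%
Cov = Σ(rp − r̄p)(rm − r̄m) / 7 = 11.6600
Var(rm) = Σ(rm − r̄m)² / 7 = 33.4229
β = Cov / Var = 11.6600 / 33.4229 = 0.3489

0.349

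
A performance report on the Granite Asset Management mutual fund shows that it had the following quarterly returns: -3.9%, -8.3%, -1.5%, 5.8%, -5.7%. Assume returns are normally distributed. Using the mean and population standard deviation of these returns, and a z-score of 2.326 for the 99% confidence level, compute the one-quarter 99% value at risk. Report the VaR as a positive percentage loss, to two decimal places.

13.90

μ = (-3.9 − 8.3 − 1.5 + 5.8 − 5.7) / 5 = -2.7200%
Σ(r − μ)² = (-3.9 − (-2.7200))² + (-8.3 − (-2.7200))² + … = 115.4880
population σ = √(115.4880 / 5) = √23.0976 = 4.8060%
VaR = −(μ − z·σ) = −(-2.7200 − 2.326 × 4.8060) = −(-13.8988) = 13.8988%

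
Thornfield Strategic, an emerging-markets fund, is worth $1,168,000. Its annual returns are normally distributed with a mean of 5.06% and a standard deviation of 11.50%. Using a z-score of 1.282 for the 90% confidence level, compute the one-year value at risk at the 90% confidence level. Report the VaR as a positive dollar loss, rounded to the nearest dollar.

$113,097

Return at the 90% tail: μ − z·σ = 5.06% − 1.282 × 11.50% = 5.06 − 14.7430 = -9.6830%
VaR = −(-9.6830%) × $1,168,000 = 9.6830% × $1,168,000 = $113,097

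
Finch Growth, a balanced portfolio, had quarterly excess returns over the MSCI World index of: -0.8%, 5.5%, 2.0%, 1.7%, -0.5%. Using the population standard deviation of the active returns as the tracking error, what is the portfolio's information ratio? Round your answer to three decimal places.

0.699

r̄ = (-0.8 + 5.5 + 2 + 1.7 − 0.5) / 5 = 1.5800%
Σ(r − r̄)² = 25.5480; population σ = √(25.5480/5) = 2.2604%
IR = r̄ / tracking error = 1.5800 / 2.2604 = 0.6990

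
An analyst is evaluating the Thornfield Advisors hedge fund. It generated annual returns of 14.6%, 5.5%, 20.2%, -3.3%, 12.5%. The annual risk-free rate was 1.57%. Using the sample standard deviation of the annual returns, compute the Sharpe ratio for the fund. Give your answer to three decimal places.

Mean return r̄ = 49.50 / 5 = 9.9000%
Σ(r − r̄)² = 328.5400; sample σ = √(328.5400/4) = 9.0628%
Sharpe = (r̄ − rf) / σ = (9.9000 − 1.57) / 9.0628 = 8.3300 / 9.0628 = 0.9191

0.919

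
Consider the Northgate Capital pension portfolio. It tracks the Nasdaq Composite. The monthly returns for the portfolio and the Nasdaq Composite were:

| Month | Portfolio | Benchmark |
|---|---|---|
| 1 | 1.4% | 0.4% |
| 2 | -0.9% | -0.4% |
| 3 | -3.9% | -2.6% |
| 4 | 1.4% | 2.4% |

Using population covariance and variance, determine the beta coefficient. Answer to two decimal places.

1.12

r̄p = -0.5000%,  r̄m = -0.0500%
Cov = Σ(rp − r̄p)(rm − r̄m) / 4 = 3.5800
Var(rm) = Σ(rm − r̄m)² / 4 = 3.2075
β = Cov / Var = 3.5800 / 3.2075 = 1.1161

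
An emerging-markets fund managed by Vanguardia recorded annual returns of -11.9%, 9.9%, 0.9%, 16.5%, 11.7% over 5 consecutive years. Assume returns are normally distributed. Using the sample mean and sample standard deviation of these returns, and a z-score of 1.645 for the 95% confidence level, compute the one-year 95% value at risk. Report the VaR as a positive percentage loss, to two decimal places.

r̄ = (-11.9 + 9.9 + 0.9 + 16.5 + 11.7) / 5 = 27.10 / 5 = 5.4200%
Sample std dev = √[502.6880 / 4] = 11.2104%
VaR = −(r̄ − z·σ) = −(5.4200 − 1.645 × 11.2104) = −(-13.0211) = 13.0211%

13.02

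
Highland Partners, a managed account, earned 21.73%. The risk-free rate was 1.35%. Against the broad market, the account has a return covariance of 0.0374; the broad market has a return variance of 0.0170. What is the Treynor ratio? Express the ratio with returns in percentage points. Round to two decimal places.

9.26

β = Cov / Var = 0.0374 / 0.0170 = 2.2000
Treynor = (Rp − Rf) / β = (21.73% − 1.35%) / 2.2000 = 20.38 / 2.2000 = 9.2636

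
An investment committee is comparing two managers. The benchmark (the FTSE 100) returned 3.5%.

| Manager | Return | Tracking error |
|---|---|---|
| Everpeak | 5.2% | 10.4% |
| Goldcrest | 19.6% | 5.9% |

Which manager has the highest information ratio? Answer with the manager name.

Goldcrest

Everpeak: IR = (5.2% − 3.5%) / 10.4% = 0.163
Goldcrest: IR = (19.6% − 3.5%) / 5.9% = 2.729
Highest: Goldcrest (2.729).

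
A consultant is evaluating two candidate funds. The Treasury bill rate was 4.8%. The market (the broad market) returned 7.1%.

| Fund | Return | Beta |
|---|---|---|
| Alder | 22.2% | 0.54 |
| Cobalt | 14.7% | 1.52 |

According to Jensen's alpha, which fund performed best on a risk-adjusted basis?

Alder

Alder: α = 22.2% − [4.8% + 0.54 × (7.1% − 4.8%)] = 16.158
Cobalt: α = 14.7% − [4.8% + 1.52 × (7.1% − 4.8%)] = 6.404
Highest: Alder (16.158).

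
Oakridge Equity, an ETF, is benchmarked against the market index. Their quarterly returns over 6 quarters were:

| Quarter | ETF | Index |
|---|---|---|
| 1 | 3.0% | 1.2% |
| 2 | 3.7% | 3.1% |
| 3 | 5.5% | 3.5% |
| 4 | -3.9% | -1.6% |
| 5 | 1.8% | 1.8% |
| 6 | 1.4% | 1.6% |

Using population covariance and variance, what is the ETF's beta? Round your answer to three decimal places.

1.696

r̄p = 1.9167%,  r̄m = 1.6000%
Cov = Σ(rp − r̄p)(rm − r̄m) / 6 = 4.6067
Var(rm) = Σ(rm − r̄m)² / 6 = 2.7167
β = Cov / Var = 4.6067 / 2.7167 = 1.6957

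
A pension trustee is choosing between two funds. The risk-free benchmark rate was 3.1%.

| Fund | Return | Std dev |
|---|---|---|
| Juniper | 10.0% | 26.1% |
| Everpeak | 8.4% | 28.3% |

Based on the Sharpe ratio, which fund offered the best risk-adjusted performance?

Juniper: Sharpe ratio = (10.0% − 3.1%) / 26.1% = 0.264
Everpeak: Sharpe ratio = (8.4% − 3.1%) / 28.3% = 0.187
Highest: Juniper (0.264).

Juniper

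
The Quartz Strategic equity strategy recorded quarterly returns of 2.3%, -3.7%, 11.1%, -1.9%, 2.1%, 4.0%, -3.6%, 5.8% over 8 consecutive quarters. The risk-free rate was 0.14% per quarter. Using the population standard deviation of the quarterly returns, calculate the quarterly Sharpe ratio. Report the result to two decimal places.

μ = (2.3 − 3.7 + 11.1 − 1.9 + 2.1 + 4 − 3.6 + 5.8) / 8 = 2.0125%
Population σ = √[Σ(r − μ)² / 8] = √[180.4088 / 8] = √22.5511 = 4.7488%
Sharpe = (μ − rf) / σ = (2.0125 − 0.14) / 4.7488 = 1.8725 / 4.7488 = 0.3943

0.39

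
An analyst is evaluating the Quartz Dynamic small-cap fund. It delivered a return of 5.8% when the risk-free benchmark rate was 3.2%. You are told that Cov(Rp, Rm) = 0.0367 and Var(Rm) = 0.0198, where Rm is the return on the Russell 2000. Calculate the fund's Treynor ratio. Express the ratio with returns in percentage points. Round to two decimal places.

1.40

β = Cov / Var = 0.0367 / 0.0198 = 1.8535
Treynor = (Rp − Rf) / β = (5.8% − 3.2%) / 1.8535 = 2.60 / 1.8535 = 1.4028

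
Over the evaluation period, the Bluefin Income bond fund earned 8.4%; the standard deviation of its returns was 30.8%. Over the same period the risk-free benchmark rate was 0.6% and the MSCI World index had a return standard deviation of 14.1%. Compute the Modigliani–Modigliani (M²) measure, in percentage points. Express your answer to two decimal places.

4.17

Sharpe = (Rp − Rf) / σp = (8.4% − 0.6%) / 30.8% = 0.2532
M² = Rf + Sharpe × σm = 0.6% + 0.2532 × 14.1% = 4.1701%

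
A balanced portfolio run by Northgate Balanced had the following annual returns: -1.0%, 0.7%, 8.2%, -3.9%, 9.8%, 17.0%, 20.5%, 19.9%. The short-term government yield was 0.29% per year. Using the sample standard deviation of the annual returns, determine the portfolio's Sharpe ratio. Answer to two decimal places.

μ = (-1 + 0.7 + 8.2 − 3.9 + 9.8 + 17 + 20.5 + 19.9) / 8 = 71.20 / 8 = 8.9000%
Sample std dev = √[651.5600 / 7] = 9.6478%
Sharpe = (μ − rf) / σ = (8.9000 − 0.29) / 9.6478 = 8.6100 / 9.6478 = 0.8924

0.89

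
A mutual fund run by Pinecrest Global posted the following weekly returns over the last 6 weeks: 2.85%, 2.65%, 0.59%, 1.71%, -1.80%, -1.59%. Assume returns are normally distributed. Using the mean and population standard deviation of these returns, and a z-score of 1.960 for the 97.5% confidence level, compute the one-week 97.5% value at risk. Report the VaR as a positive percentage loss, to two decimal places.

μ = (2.85 + 2.65 + 0.59 + 1.71 − 1.8 − 1.59) / 6 = 0.7350%
Population std dev = √[20.9440 / 6] = 1.8683%
VaR = −(μ − z·σ) = −(0.7350 − 1.960 × 1.8683) = −(-2.9269) = 2.9269%

2.93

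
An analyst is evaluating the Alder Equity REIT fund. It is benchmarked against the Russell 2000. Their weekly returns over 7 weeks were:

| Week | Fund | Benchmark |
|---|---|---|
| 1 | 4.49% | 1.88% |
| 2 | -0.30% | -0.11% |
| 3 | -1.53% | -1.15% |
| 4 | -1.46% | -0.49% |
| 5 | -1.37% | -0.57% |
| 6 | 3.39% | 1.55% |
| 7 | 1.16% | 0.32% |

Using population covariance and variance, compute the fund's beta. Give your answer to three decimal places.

2.153

r̄p = 0.6257%,  r̄m = 0.2043%
Cov = Σ(rp − r̄p)(rm − r̄m) / 7 = 2.3516
Var(rm) = Σ(rm − r̄m)² / 7 = 1.0924
β = Cov / Var = 2.3516 / 1.0924 = 2.1527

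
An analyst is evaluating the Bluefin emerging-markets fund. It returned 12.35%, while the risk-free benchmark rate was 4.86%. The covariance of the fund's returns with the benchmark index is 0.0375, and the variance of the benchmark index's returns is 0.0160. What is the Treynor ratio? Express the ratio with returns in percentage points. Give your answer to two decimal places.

β = Cov / Var = 0.0375 / 0.0160 = 2.3438
Treynor = (Rp − Rf) / β = (12.35% − 4.86%) / 2.3438 = 7.49 / 2.3438 = 3.1957

3.20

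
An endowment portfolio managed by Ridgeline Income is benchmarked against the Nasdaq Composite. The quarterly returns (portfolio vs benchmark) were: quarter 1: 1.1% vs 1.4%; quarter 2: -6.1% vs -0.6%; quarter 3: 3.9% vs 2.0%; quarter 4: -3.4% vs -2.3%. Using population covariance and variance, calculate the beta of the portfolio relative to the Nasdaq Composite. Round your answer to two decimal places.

1.85

r̄p = -1.1250%,  r̄m = 0.1250%
Cov = Σ(rp − r̄p)(rm − r̄m) / 4 = 5.3456
Var(rm) = Σ(rm − r̄m)² / 4 = 2.8869
β = Cov / Var = 5.3456 / 2.8869 = 1.8517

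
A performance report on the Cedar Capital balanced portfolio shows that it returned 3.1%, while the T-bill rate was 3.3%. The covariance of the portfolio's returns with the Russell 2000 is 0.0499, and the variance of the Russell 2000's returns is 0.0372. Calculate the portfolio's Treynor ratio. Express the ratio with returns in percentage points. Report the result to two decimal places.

β = Cov / Var = 0.0499 / 0.0372 = 1.3414
Treynor = (Rp − Rf) / β = (3.1% − 3.3%) / 1.3414 = -0.20 / 1.3414 = -0.1491

-0.15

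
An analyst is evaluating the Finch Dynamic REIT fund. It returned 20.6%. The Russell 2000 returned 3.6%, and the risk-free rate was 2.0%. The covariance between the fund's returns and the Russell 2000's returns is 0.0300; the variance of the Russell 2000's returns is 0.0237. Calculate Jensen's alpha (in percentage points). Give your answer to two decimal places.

β = Cov / Var = 0.0300 / 0.0237 = 1.2658
E[R] = Rf + β(Rm − Rf) = 2.0% + 1.2658 × (3.6% − 2.0%) = 4.0253%
α = Rp − E[R] = 20.6% − 4.0253% = 16.5747

16.57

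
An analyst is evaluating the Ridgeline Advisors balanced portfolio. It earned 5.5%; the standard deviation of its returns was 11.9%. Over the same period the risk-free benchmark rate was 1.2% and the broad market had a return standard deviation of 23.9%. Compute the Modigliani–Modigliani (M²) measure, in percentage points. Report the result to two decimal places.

9.84

Sharpe = (Rp − Rf) / σp = (5.5% − 1.2%) / 11.9% = 0.3613
M² = Rf + Sharpe × σm = 1.2% + 0.3613 × 23.9% = 9.8351%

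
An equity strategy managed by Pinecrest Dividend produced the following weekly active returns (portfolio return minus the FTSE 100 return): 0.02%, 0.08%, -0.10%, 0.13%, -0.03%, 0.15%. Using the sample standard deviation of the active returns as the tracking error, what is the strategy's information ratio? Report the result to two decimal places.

0.43

r̄ = (0.02 + 0.08 − 0.1 + 0.13 − 0.03 + 0.15) / 6 = 0.0417%
Sample σ = √[Σ(r − r̄)² / 5] = √[0.0467 / 5] = √0.0093 = 0.0964%
IR = r̄ / tracking error = 0.0417 / 0.0964 = 0.4326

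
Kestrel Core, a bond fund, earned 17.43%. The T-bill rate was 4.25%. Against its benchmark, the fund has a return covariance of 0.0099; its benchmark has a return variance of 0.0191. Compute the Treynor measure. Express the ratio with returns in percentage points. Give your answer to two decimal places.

25.43

β = Cov / Var = 0.0099 / 0.0191 = 0.5183
Treynor = (Rp − Rf) / β = (17.43% − 4.25%) / 0.5183 = 13.18 / 0.5183 = 25.4293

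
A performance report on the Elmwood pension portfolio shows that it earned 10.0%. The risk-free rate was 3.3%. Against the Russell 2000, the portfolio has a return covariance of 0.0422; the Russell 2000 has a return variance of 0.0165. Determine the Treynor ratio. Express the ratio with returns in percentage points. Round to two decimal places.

2.62

β = Cov / Var = 0.0422 / 0.0165 = 2.5576
Treynor = (Rp − Rf) / β = (10.0% − 3.3%) / 2.5576 = 6.70 / 2.5576 = 2.6196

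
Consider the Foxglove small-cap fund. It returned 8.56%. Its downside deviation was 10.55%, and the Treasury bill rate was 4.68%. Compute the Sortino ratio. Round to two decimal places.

0.37

Sortino = (Rp − Rf) / σd = (8.56% − 4.68%) / 10.55% = 3.88% / 10.55% = 0.3678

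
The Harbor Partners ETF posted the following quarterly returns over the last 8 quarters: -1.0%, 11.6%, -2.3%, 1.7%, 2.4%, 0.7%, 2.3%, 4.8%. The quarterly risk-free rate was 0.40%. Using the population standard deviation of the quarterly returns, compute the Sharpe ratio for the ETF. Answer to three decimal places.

0.533

μ = (-1 + 11.6 − 2.3 + 1.7 + 2.4 + 0.7 + 2.3 + 4.8) / 8 = 20.20 / 8 = 2.5250%
Population σ = √[Σ(r − μ)² / 8] = √[127.3150 / 8] = √15.9144 = 3.9893%
Sharpe = (μ − rf) / σ = (2.5250 − 0.4) / 3.9893 = 2.1250 / 3.9893 = 0.5327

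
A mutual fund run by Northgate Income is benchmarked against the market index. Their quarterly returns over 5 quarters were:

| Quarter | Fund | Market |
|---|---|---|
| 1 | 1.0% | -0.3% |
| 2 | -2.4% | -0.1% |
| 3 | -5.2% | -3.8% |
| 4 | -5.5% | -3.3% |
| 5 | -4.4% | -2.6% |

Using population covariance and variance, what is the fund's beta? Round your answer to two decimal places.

1.35

r̄p = -3.3000%,  r̄m = -2.0200%
Cov = Σ(rp − r̄p)(rm − r̄m) / 5 = 3.1920
Var(rm) = Σ(rm − r̄m)² / 5 = 2.3576
β = Cov / Var = 3.1920 / 2.3576 = 1.3539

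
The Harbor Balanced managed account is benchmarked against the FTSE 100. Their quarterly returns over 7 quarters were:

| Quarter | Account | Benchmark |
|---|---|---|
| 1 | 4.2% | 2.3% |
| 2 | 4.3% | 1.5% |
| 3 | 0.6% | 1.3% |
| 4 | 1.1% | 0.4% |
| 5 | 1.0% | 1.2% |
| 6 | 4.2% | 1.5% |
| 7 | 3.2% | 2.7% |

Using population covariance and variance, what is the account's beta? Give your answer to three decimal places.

r̄p = 2.6571%,  r̄m = 1.5571%
Cov = Σ(rp − r̄p)(rm − r̄m) / 7 = 0.6439
Var(rm) = Σ(rm − r̄m)² / 7 = 0.4853
β = Cov / Var = 0.6439 / 0.4853 = 1.3268

1.327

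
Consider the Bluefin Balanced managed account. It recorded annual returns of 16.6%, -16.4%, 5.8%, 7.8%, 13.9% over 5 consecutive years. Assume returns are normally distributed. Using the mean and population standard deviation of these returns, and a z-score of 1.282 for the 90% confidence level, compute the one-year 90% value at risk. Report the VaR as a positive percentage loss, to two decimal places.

9.40

Mean return μ = 27.70 / 5 = 5.5400%
Σ(r − μ)² = (16.6 − 5.5400)² + (-16.4 − 5.5400)² + (5.8 − 5.5400)² + … = 678.7520
population σ = √(678.7520 / 5) = √135.7504 = 11.6512%
VaR = −(μ − z·σ) = −(5.5400 − 1.282 × 11.6512) = −(-9.3968) = 9.3968%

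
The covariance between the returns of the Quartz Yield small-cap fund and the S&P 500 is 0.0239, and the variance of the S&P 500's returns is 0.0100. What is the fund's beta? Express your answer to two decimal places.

β = Cov(Rp, Rm) / Var(Rm) = 0.0239 / 0.0100 = 2.3900

2.39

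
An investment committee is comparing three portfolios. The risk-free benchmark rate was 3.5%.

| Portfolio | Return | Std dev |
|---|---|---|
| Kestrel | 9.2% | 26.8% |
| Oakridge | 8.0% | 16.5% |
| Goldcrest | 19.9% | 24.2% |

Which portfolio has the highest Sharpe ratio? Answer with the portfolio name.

Goldcrest

Kestrel: Sharpe ratio = (9.2% − 3.5%) / 26.8% = 0.213
Oakridge: Sharpe ratio = (8.0% − 3.5%) / 16.5% = 0.273
Goldcrest: Sharpe ratio = (19.9% − 3.5%) / 24.2% = 0.678
Highest: Goldcrest (0.678).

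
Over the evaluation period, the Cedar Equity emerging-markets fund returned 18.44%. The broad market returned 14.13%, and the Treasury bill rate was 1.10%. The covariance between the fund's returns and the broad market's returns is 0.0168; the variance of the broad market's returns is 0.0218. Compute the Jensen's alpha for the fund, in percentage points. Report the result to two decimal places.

7.30

β = Cov / Var = 0.0168 / 0.0218 = 0.7706
E[R] = Rf + β(Rm − Rf) = 1.10% + 0.7706 × (14.13% − 1.10%) = 11.1409%
α = Rp − E[R] = 18.44% − 11.1409% = 7.2991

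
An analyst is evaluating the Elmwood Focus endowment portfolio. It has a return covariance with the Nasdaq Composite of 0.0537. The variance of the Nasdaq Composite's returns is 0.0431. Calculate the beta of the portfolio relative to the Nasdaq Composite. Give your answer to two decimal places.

β = Cov(Rp, Rm) / Var(Rm) = 0.0537 / 0.0431 = 1.2459

1.25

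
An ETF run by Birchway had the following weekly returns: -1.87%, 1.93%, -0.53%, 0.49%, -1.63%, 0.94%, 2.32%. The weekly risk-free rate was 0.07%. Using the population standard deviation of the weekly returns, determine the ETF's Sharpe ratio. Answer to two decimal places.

0.11

Mean return r̄ = 1.650 / 7 = 0.2357%
Population std dev = √[16.2768 / 7] = 1.5249%
Sharpe = (r̄ − rf) / σ = (0.2357 − 0.07) / 1.5249 = 0.1657 / 1.5249 = 0.1087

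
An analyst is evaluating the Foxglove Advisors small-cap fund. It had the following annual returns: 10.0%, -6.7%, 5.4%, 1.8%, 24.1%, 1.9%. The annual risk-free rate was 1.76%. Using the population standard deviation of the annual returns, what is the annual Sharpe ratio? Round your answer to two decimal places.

0.46

μ = (10 − 6.7 + 5.4 + 1.8 + 24.1 + 1.9) / 6 = 36.50 / 6 = 6.0833%
Σ(r − μ)² = 539.6683; population σ = √(539.6683/6) = 9.4839%
Sharpe = (μ − rf) / σ = (6.0833 − 1.76) / 9.4839 = 4.3233 / 9.4839 = 0.4559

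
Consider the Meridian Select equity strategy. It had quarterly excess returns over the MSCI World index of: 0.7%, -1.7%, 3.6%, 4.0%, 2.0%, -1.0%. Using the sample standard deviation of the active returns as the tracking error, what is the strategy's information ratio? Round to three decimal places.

Mean return μ = 7.60 / 6 = 1.2667%
Sample σ = √[Σ(r − μ)² / 5] = √[27.7133 / 5] = √5.5427 = 2.3543%
IR = μ / tracking error = 1.2667 / 2.3543 = 0.5380

0.538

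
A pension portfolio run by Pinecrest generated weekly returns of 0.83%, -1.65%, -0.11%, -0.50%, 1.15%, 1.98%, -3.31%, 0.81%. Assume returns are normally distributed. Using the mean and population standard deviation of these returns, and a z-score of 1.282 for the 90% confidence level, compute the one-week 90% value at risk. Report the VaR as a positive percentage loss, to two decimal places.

2.15

Mean return r̄ = -0.800 / 8 = -0.1000%
Σ(r − r̄)² = (0.83 − (-0.1000))² + (-1.65 − (-0.1000))² + … = 20.4486
population σ = √(20.4486 / 8) = √2.5561 = 1.5988%
VaR = −(r̄ − z·σ) = −(-0.1000 − 1.282 × 1.5988) = −(-2.1497) = 2.1497%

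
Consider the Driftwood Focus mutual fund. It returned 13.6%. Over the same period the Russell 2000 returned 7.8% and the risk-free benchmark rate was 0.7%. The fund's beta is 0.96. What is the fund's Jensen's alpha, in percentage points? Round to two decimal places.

CAPM expected return = Rf + β(Rm − Rf) = 0.7% + 0.96 × (7.8% − 0.7%) = 0.7 + 0.96 × 7.10 = 7.5160%
Jensen's α = Rp − E[R] = 13.6% − 7.5160% = 6.0840

6.08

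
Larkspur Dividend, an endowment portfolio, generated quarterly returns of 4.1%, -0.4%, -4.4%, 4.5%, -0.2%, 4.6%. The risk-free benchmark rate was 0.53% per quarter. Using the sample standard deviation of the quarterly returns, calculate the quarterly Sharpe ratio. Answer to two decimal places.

r̄ = (4.1 − 0.4 − 4.4 + 4.5 − 0.2 + 4.6) / 6 = 1.3667%
Σ(r − r̄)² = 66.5733; sample σ = √(66.5733/5) = 3.6489%
Sharpe = (r̄ − rf) / σ = (1.3667 − 0.53) / 3.6489 = 0.8367 / 3.6489 = 0.2293

0.23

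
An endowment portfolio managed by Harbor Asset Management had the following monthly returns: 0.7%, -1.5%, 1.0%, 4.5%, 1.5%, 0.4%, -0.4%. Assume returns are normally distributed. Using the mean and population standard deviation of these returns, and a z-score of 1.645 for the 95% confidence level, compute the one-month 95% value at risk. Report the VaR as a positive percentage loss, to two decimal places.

1.97

r̄ = (0.7 − 1.5 + 1 + 4.5 + 1.5 + 0.4 − 0.4) / 7 = 0.8857%
Σ(r − r̄)² = (0.7 − 0.8857)² + (-1.5 − 0.8857)² + … = 21.0686
population σ = √(21.0686 / 7) = √3.0098 = 1.7349%
VaR = −(r̄ − z·σ) = −(0.8857 − 1.645 × 1.7349) = −(-1.9682) = 1.9682%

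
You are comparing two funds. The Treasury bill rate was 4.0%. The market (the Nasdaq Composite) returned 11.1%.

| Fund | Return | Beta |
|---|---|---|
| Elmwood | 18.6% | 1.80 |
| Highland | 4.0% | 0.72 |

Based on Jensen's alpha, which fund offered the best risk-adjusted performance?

Elmwood

Elmwood: α = 18.6% − [4.0% + 1.80 × (11.1% − 4.0%)] = 1.820
Highland: α = 4.0% − [4.0% + 0.72 × (11.1% − 4.0%)] = -5.112
Highest: Elmwood (1.820).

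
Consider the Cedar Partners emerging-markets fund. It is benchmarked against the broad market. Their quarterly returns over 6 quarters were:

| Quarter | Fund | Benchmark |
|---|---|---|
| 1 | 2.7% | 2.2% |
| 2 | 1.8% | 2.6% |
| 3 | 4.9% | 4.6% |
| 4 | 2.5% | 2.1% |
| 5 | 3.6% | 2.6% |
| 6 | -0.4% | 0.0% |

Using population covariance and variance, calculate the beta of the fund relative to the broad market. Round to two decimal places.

1.14

r̄p = 2.5167%,  r̄m = 2.3500%
Cov = Σ(rp − r̄p)(rm − r̄m) / 6 = 2.0475
Var(rm) = Σ(rm − r̄m)² / 6 = 1.7992
β = Cov / Var = 2.0475 / 1.7992 = 1.1380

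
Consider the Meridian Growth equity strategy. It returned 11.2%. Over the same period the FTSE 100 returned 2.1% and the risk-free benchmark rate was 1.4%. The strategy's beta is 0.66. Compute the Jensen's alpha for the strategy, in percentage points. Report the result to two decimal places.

CAPM expected return = Rf + β(Rm − Rf) = 1.4% + 0.66 × (2.1% − 1.4%) = 1.4 + 0.66 × 0.70 = 1.8620%
Jensen's α = Rp − E[R] = 11.2% − 1.8620% = 9.3380

9.34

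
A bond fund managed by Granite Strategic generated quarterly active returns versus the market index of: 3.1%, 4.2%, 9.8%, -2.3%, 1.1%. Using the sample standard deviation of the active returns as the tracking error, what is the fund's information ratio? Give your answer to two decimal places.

0.71

r̄ = (3.1 + 4.2 + 9.8 − 2.3 + 1.1) / 5 = 3.1800%
Σ(r − r̄)² = (3.1 − 3.1800)² + (4.2 − 3.1800)² + … = 79.2280
σ = √[79.2280 / 4] = 4.4505%
IR = r̄ / tracking error = 3.1800 / 4.4505 = 0.7145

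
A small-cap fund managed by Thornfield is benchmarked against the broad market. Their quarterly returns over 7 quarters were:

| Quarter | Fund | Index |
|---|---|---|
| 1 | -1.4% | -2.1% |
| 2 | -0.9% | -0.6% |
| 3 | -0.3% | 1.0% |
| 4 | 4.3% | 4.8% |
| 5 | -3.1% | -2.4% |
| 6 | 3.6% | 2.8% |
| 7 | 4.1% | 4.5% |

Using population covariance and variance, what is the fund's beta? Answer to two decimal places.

r̄p = 0.9000%,  r̄m = 1.1429%
Cov = Σ(rp − r̄p)(rm − r̄m) / 7 = 7.5129
Var(rm) = Σ(rm − r̄m)² / 7 = 7.6453
β = Cov / Var = 7.5129 / 7.6453 = 0.9827

0.98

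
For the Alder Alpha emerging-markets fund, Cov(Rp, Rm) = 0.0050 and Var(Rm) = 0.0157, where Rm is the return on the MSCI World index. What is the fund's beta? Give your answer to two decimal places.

0.32

β = Cov(Rp, Rm) / Var(Rm) = 0.0050 / 0.0157 = 0.3185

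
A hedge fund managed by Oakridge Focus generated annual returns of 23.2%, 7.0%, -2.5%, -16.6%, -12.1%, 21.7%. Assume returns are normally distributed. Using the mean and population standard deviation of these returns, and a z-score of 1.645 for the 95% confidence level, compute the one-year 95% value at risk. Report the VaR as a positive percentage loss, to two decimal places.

Mean return μ = 20.70 / 6 = 3.4500%
Σ(r − μ)² = 1414.9350; population σ = √(1414.9350/6) = 15.3565%
VaR = −(μ − z·σ) = −(3.4500 − 1.645 × 15.3565) = −(-21.8114) = 21.8114%

21.81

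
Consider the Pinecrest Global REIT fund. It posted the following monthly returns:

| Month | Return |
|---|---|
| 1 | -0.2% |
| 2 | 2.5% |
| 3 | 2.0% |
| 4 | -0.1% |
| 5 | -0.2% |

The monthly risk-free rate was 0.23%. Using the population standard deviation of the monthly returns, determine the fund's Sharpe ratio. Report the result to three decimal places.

0.477

μ = (-0.2 + 2.5 + 2 − 0.1 − 0.2) / 5 = 4.00 / 5 = 0.8000%
Σ(r − μ)² = 7.1400; population σ = √(7.1400/5) = 1.1950%
Sharpe = (μ − rf) / σ = (0.8000 − 0.23) / 1.1950 = 0.5700 / 1.1950 = 0.4770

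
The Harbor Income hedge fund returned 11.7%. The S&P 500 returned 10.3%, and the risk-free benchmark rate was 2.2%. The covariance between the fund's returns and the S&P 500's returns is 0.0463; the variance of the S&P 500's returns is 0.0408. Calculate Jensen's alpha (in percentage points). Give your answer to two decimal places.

0.31

β = Cov / Var = 0.0463 / 0.0408 = 1.1348
E[R] = Rf + β(Rm − Rf) = 2.2% + 1.1348 × (10.3% − 2.2%) = 11.3919%
α = Rp − E[R] = 11.7% − 11.3919% = 0.3081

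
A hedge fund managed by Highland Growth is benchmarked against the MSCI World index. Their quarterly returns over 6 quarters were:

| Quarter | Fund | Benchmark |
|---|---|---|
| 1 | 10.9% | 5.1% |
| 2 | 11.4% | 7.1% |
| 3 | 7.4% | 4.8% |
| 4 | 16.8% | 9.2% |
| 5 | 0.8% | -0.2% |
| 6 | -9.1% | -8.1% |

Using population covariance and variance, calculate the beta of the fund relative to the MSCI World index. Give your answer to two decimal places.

r̄p = 6.3667%,  r̄m = 2.9833%
Cov = Σ(rp − r̄p)(rm − r̄m) / 6 = 47.6994
Var(rm) = Σ(rm − r̄m)² / 6 = 32.7247
β = Cov / Var = 47.6994 / 32.7247 = 1.4576

1.46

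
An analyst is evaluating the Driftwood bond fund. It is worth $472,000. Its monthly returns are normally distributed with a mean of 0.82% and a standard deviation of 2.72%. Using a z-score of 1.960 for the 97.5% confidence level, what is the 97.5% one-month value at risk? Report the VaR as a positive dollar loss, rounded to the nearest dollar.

Return at the 97.5% tail: μ − z·σ = 0.82% − 1.960 × 2.72% = 0.82 − 5.3312 = -4.5112%
VaR = −(-4.5112%) × $472,000 = 4.5112% × $472,000 = $21,293

$21,293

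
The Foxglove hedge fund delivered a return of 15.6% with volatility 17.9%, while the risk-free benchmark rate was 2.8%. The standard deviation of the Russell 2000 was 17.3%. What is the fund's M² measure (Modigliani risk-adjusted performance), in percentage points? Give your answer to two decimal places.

15.17

Sharpe = (Rp − Rf) / σp = (15.6% − 2.8%) / 17.9% = 0.7151
M² = Rf + Sharpe × σm = 2.8% + 0.7151 × 17.3% = 15.1712%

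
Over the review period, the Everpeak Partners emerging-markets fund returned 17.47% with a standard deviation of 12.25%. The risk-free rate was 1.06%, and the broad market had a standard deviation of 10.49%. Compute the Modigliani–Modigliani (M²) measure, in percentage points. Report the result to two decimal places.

15.11

Sharpe = (Rp − Rf) / σp = (17.47% − 1.06%) / 12.25% = 1.3396
M² = Rf + Sharpe × σm = 1.06% + 1.3396 × 10.49% = 15.1124%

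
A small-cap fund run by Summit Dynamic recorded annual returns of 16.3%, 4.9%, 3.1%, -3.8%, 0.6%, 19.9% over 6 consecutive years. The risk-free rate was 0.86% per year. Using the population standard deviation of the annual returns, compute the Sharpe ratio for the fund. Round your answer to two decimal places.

0.71

r̄ = (16.3 + 4.9 + 3.1 − 3.8 + 0.6 + 19.9) / 6 = 6.8333%
Population std dev = √[429.9533 / 6] = 8.4652%
Sharpe = (r̄ − rf) / σ = (6.8333 − 0.86) / 8.4652 = 5.9733 / 8.4652 = 0.7056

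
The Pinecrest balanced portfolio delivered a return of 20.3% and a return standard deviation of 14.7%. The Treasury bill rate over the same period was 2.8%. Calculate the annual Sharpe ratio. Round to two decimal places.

Sharpe = (Rp − Rf) / σp = (20.3% − 2.8%) / 14.7% = 17.50% / 14.7% = 1.1905

1.19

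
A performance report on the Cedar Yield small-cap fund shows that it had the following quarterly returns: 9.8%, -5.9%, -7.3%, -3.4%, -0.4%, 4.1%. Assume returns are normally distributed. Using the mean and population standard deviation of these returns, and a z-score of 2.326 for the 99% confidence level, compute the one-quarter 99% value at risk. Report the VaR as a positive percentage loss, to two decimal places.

μ = (9.8 − 5.9 − 7.3 − 3.4 − 0.4 + 4.1) / 6 = -0.5167%
Σ(r − μ)² = (9.8 − (-0.5167))² + (-5.9 − (-0.5167))² + (-7.3 − (-0.5167))² + … = 211.0683
population σ = √(211.0683 / 6) = √35.1781 = 5.9311%
VaR = −(μ − z·σ) = −(-0.5167 − 2.326 × 5.9311) = −(-14.3124) = 14.3124%

14.31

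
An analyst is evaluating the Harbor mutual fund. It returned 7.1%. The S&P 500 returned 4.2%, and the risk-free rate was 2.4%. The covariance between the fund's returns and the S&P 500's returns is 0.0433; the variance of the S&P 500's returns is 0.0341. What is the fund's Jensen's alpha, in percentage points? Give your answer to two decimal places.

2.41

β = Cov / Var = 0.0433 / 0.0341 = 1.2698
E[R] = Rf + β(Rm − Rf) = 2.4% + 1.2698 × (4.2% − 2.4%) = 4.6856%
α = Rp − E[R] = 7.1% − 4.6856% = 2.4144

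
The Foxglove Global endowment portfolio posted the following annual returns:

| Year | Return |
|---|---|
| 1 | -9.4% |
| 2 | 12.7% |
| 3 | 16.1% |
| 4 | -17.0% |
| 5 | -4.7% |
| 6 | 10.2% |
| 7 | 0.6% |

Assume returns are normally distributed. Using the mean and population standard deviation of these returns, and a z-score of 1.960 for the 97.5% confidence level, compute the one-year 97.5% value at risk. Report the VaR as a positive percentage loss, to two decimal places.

r̄ = (-9.4 + 12.7 + 16.1 − 17 − 4.7 + 10.2 + 0.6) / 7 = 8.50 / 7 = 1.2143%
Σ(r − r̄)² = 914.0286; population σ = √(914.0286/7) = 11.4270%
VaR = −(r̄ − z·σ) = −(1.2143 − 1.960 × 11.4270) = −(-21.1826) = 21.1826%

21.18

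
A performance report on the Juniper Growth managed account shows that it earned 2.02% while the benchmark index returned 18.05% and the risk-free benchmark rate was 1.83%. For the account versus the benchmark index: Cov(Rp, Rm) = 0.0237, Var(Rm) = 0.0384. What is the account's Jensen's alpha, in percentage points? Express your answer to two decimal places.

β = Cov / Var = 0.0237 / 0.0384 = 0.6172
E[R] = Rf + β(Rm − Rf) = 1.83% + 0.6172 × (18.05% − 1.83%) = 11.8410%
α = Rp − E[R] = 2.02% − 11.8410% = -9.8210

-9.82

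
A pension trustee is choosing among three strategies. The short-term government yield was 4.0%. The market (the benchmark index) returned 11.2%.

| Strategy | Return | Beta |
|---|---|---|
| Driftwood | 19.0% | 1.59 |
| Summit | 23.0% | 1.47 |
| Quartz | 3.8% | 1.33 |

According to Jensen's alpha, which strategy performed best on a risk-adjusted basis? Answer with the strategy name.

Summit

Driftwood: α = 19.0% − [4.0% + 1.59 × (11.2% − 4.0%)] = 3.552
Summit: α = 23.0% − [4.0% + 1.47 × (11.2% − 4.0%)] = 8.416
Quartz: α = 3.8% − [4.0% + 1.33 × (11.2% − 4.0%)] = -9.776
Highest: Summit (8.416).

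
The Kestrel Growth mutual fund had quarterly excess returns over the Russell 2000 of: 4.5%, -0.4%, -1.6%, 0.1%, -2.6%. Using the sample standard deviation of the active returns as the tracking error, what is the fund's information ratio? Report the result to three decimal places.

0.000

Mean return r̄ = -0.00 / 5 = 0.0000%
Σ(r − r̄)² = 29.7400; sample σ = √(29.7400/4) = 2.7267%
IR = r̄ / tracking error = 0.0000 / 2.7267 = 0.0000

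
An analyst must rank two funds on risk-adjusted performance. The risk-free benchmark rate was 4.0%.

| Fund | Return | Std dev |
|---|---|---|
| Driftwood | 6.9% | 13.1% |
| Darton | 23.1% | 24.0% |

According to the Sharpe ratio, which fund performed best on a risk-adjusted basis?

Darton

Driftwood: Sharpe ratio = (6.9% − 4.0%) / 13.1% = 0.221
Darton: Sharpe ratio = (23.1% − 4.0%) / 24.0% = 0.796
Highest: Darton (0.796).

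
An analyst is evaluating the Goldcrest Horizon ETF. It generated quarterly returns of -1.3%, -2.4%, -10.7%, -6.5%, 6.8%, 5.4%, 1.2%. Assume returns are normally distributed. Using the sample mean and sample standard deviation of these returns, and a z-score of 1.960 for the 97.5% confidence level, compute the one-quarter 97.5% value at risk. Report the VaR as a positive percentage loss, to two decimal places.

r̄ = (-1.3 − 2.4 − 10.7 − 6.5 + 6.8 + 5.4 + 1.2) / 7 = -7.50 / 7 = -1.0714%
Sample std dev = √[232.9943 / 6] = 6.2316%
VaR = −(r̄ − z·σ) = −(-1.0714 − 1.960 × 6.2316) = −(-13.2853) = 13.2853%

13.29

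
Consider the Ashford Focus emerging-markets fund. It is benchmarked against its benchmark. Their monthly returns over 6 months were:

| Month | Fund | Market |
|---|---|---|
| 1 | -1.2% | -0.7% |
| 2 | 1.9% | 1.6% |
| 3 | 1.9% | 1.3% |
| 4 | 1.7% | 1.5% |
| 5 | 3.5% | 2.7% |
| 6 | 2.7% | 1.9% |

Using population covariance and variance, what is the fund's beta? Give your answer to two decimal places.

r̄p = 1.7500%,  r̄m = 1.3833%
Cov = Σ(rp − r̄p)(rm − r̄m) / 6 = 1.4925
Var(rm) = Σ(rm − r̄m)² / 6 = 1.0681
β = Cov / Var = 1.4925 / 1.0681 = 1.3973

1.40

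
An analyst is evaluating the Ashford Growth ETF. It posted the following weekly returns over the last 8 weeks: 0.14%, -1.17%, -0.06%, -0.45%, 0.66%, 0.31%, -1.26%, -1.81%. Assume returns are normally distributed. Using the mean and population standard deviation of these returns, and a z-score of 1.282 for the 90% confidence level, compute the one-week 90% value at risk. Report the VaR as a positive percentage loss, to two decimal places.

1.50

Mean return μ = -3.640 / 8 = -0.4550%
Σ(r − μ)² = 5.3338; population σ = √(5.3338/8) = 0.8165%
VaR = −(μ − z·σ) = −(-0.4550 − 1.282 × 0.8165) = −(-1.5018) = 1.5018%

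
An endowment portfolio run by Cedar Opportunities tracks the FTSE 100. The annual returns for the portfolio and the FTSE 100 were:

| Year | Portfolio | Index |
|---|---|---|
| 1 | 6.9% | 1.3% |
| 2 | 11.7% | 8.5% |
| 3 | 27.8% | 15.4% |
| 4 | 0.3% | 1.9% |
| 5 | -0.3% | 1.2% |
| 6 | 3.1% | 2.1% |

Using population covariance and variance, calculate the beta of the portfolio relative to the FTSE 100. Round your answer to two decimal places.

r̄p = 8.2500%,  r̄m = 5.0667%
Cov = Σ(rp − r̄p)(rm − r̄m) / 6 = 48.7433
Var(rm) = Σ(rm − r̄m)² / 6 = 27.7556
β = Cov / Var = 48.7433 / 27.7556 = 1.7562

1.76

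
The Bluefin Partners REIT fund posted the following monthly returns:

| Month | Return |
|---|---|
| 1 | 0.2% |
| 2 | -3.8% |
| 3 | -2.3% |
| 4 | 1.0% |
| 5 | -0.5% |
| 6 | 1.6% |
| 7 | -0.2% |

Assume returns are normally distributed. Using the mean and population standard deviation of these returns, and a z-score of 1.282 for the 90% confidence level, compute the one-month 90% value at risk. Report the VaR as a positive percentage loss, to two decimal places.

2.81

Mean return r̄ = -4.00 / 7 = -0.5714%
Population σ = √[Σ(r − r̄)² / 7] = √[21.3343 / 7] = √3.0478 = 1.7458%
VaR = −(r̄ − z·σ) = −(-0.5714 − 1.282 × 1.7458) = −(-2.8095) = 2.8095%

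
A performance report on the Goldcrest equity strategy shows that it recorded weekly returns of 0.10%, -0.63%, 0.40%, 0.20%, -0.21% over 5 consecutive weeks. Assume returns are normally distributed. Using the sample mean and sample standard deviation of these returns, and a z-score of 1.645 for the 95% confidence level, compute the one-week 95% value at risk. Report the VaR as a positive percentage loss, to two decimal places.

Mean return μ = -0.140 / 5 = -0.0280%
Σ(r − μ)² = (0.1 − (-0.0280))² + (-0.63 − (-0.0280))² + (0.4 − (-0.0280))² + … = 0.6471
σ = √[0.6471 / 4] = 0.4022%
VaR = −(μ − z·σ) = −(-0.0280 − 1.645 × 0.4022) = −(-0.6896) = 0.6896%

0.69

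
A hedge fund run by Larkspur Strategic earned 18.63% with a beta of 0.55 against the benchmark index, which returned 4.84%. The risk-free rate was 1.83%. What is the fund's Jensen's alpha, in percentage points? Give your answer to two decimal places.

CAPM expected return = Rf + β(Rm − Rf) = 1.83% + 0.55 × (4.84% − 1.83%) = 1.83 + 0.55 × 3.01 = 3.4855%
Jensen's α = Rp − E[R] = 18.63% − 3.4855% = 15.1445

15.14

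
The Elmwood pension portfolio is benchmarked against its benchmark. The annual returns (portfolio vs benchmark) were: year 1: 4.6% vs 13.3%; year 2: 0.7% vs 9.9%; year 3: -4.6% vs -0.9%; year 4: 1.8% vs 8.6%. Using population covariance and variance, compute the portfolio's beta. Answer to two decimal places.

r̄p = 0.6250%,  r̄m = 7.7250%
Cov = Σ(rp − r̄p)(rm − r̄m) / 4 = 17.1044
Var(rm) = Σ(rm − r̄m)² / 4 = 27.7419
β = Cov / Var = 17.1044 / 27.7419 = 0.6166

0.62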